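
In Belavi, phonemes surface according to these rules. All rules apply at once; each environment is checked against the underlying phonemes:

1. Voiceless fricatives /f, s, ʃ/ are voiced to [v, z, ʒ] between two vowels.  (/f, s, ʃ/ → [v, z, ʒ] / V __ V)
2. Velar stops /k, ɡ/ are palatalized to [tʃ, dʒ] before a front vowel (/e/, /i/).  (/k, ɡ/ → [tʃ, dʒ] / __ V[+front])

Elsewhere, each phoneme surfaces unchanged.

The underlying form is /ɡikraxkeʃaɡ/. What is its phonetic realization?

Rule 2 applies to /ɡ/ (word-initial: before a front vowel) → [dʒ].
/i/ (between /ɡ/ and /k/) is unaffected → [i].
/k/ (between /i/ and /r/): rule 2 targets it, but not before a front vowel → unchanged [k].
/r/ (between /k/ and /a/) is unaffected → [r].
/a/ stays [a].
/x/ (between /a/ and /k/) is unaffected → [x].
Rule 2 applies to /k/ (between /x/ and /e/: before a front vowel) → [tʃ].
/e/ — not in any rule's target class → [e].
/ʃ/ — between /e/ and /a/, between two vowels — surfaces as [ʒ] (rule 1).
/a/ (between /ʃ/ and /ɡ/): no rule targets it → [a].
/ɡ/ (word-final) is in the target of rule 2 but the environment (before a front vowel) is not met → [ɡ].

[dʒikraxtʃeʒaɡ]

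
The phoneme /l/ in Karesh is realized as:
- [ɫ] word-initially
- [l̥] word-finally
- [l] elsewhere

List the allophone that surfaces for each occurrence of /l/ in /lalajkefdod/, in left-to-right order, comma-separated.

Occurrence 1 (position 1): word-initially → [ɫ].
Occurrence 2 (position 3): no conditioning environment matches → elsewhere allophone [l].

[ɫ], [l]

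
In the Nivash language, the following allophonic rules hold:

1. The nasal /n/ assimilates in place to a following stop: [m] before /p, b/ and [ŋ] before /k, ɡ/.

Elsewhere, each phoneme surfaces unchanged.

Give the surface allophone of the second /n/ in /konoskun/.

/n/ (word-final) fails the environment for rule 1, so it stays [n].

[n]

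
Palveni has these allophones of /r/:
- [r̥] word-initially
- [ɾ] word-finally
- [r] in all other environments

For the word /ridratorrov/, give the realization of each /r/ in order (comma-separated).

[r̥], [r], [r], [r]

Occurrence 1 (position 1): word-initially → [r̥].
Occurrence 2 (position 4): no conditioning environment matches → elsewhere allophone [r].
Occurrence 3 (position 8): no conditioning environment matches → elsewhere allophone [r].
Occurrence 4 (position 9): no conditioning environment matches → elsewhere allophone [r].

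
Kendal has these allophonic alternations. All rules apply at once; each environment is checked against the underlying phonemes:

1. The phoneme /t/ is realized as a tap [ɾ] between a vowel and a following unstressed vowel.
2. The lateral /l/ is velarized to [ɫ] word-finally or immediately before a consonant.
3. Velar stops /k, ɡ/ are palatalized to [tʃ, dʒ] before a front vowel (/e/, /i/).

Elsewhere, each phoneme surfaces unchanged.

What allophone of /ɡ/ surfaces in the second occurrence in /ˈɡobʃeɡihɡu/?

[dʒ]

/ɡ/ (between /e/ and /i/) occurs before a front vowel → [dʒ] by rule 3.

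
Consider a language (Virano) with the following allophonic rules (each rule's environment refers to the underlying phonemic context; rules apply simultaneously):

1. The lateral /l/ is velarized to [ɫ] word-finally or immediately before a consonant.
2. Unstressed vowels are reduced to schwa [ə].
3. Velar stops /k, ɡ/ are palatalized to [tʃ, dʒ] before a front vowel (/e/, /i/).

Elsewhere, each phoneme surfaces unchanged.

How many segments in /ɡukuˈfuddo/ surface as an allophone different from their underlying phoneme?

3

Segments that undergo a rule: /u/ → [ə] (rule 2); /u/ → [ə] (rule 2); /o/ → [ə] (rule 2).
All other segments surface unchanged.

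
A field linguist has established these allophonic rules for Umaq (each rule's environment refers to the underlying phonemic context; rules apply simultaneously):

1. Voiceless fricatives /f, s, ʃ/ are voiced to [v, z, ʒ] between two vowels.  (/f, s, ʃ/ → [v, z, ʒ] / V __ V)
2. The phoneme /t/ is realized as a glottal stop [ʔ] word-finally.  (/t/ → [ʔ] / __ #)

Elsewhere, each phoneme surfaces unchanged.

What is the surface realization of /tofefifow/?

/t/ (word-initial): rule 2 targets it, but not word-finally → unchanged [t].
/f/ (between /o/ and /e/): between two vowels, so rule 1 applies → [v].
/f/ (between /e/ and /i/): between two vowels, so rule 1 applies → [v].
/f/ (between /i/ and /o/) occurs between two vowels → [v] by rule 1.

[tovevivow]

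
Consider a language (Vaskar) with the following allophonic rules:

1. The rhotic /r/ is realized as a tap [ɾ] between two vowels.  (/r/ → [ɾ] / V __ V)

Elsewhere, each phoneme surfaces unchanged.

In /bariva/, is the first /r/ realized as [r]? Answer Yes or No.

No

/r/ (between /a/ and /i/): between two vowels, so rule 1 applies → [ɾ].
The actual realization is [ɾ], not [r].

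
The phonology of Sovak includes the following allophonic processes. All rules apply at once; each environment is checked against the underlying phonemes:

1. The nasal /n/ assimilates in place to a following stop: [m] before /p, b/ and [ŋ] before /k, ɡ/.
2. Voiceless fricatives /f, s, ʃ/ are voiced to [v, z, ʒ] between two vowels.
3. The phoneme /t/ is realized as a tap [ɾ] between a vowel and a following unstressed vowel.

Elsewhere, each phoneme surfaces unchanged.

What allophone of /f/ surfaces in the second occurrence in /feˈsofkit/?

[f]

/f/ (between /o/ and /k/): rule 2 targets it, but not between two vowels → unchanged [f].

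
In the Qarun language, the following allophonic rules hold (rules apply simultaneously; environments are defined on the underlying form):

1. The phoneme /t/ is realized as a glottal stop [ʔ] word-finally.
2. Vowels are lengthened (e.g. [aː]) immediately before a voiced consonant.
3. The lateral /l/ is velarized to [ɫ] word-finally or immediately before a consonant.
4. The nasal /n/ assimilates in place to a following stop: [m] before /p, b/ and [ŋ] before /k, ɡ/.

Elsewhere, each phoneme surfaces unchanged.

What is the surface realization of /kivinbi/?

[kiːviːmbi]

/k/ stays [k].
/i/ — between /k/ and /v/, before a voiced consonant — surfaces as [iː] (rule 2).
/v/ stays [v].
/i/ meets the environment for rule 2 (before a voiced consonant) → [iː].
/n/ meets the environment for rule 4 (before a labial or velar stop) → [m].
/b/ stays [b].
/i/ (word-final) fails the environment for rule 2, so it stays [i].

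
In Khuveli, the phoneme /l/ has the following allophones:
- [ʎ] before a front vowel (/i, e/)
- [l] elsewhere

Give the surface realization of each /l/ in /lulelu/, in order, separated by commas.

Occurrence 1 (position 1): no conditioning environment matches → elsewhere allophone [l].
Occurrence 2 (position 3): before a front vowel (/i, e/) → [ʎ].
Occurrence 3 (position 5): no conditioning environment matches → elsewhere allophone [l].

[l], [ʎ], [l]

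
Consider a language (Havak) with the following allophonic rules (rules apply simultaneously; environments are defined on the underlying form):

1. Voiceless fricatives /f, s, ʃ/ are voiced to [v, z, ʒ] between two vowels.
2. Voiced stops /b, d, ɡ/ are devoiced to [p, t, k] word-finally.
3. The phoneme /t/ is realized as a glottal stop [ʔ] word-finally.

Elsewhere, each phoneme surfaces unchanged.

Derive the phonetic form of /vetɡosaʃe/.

/v/ stays [v].
/e/ — not in any rule's target class → [e].
/t/ (between /e/ and /ɡ/): rule 3 targets it, but not word-finally → unchanged [t].
/ɡ/ (between /t/ and /o/): rule 2 targets it, but not word-finally → unchanged [ɡ].
/o/ (between /ɡ/ and /s/): no rule targets it → [o].
/s/ (between /o/ and /a/): between two vowels, so rule 1 applies → [z].
/a/ — not in any rule's target class → [a].
Rule 1 applies to /ʃ/ (between /a/ and /e/: between two vowels) → [ʒ].
/e/ (word-final) is unaffected → [e].

[vetɡozaʒe]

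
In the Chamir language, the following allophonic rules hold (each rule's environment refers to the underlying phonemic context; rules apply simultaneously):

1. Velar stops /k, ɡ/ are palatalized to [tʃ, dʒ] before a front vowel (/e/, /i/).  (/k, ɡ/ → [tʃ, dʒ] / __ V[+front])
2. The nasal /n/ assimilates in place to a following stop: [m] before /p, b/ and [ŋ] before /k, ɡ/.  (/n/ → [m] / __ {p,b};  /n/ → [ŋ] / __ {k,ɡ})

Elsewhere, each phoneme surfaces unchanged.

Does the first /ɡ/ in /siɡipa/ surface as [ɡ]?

/ɡ/ — between /i/ and /i/, before a front vowel — surfaces as [dʒ] (rule 1).
The actual realization is [dʒ], not [ɡ].

No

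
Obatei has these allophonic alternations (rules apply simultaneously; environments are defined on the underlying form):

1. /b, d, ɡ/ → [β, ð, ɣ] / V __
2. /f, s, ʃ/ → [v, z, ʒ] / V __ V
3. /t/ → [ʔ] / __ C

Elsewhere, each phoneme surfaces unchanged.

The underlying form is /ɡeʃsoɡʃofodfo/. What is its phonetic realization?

/ɡ/ — word-initial; rule 1 does not apply here → [ɡ].
/e/ (between /ɡ/ and /ʃ/) is unaffected → [e].
/ʃ/ (between /e/ and /s/) fails the environment for rule 2, so it stays [ʃ].
/s/ (between /ʃ/ and /o/) fails the environment for rule 2, so it stays [s].
/o/ stays [o].
Rule 1 applies to /ɡ/ (between /o/ and /ʃ/: immediately after a vowel) → [ɣ].
/ʃ/ (between /ɡ/ and /o/) fails the environment for rule 2, so it stays [ʃ].
/o/ stays [o].
/f/ (between /o/ and /o/): between two vowels, so rule 2 applies → [v].
/o/ (between /f/ and /d/) is unaffected → [o].
Rule 1 applies to /d/ (between /o/ and /f/: immediately after a vowel) → [ð].
/f/ (between /d/ and /o/) fails the environment for rule 2, so it stays [f].
/o/ stays [o].

[ɡeʃsoɣʃovoðfo]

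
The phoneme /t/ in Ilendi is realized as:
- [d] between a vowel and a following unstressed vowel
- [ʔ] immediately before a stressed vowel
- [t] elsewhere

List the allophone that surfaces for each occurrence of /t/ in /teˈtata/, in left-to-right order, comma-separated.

Occurrence 1 (position 1): no conditioning environment matches → elsewhere allophone [t].
Occurrence 2 (position 3): immediately before a stressed vowel → [ʔ].
Occurrence 3 (position 5): between a vowel and a following unstressed vowel → [d].

[t], [ʔ], [d]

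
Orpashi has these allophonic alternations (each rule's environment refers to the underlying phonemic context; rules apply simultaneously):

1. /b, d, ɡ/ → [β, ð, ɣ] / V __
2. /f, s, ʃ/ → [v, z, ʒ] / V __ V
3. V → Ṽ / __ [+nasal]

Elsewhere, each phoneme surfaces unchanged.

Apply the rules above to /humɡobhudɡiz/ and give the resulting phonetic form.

/h/ (word-initial) is unaffected → [h].
/u/ (between /h/ and /m/) occurs before a nasal consonant → [ũ] by rule 3.
/m/ stays [m].
/ɡ/ (between /m/ and /o/) is in the target of rule 1 but the environment (immediately after a vowel) is not met → [ɡ].
/o/ (between /ɡ/ and /b/) is in the target of rule 3 but the environment (before a nasal consonant) is not met → [o].
/b/ (between /o/ and /h/): immediately after a vowel, so rule 1 applies → [β].
/h/ (between /b/ and /u/) is unaffected → [h].
/u/ (between /h/ and /d/) fails the environment for rule 3, so it stays [u].
/d/ meets the environment for rule 1 (immediately after a vowel) → [ð].
/ɡ/ (between /d/ and /i/): rule 1 targets it, but not immediately after a vowel → unchanged [ɡ].
/i/ (between /ɡ/ and /z/): rule 3 targets it, but not before a nasal consonant → unchanged [i].
/z/ — not in any rule's target class → [z].

[hũmɡoβhuðɡiz]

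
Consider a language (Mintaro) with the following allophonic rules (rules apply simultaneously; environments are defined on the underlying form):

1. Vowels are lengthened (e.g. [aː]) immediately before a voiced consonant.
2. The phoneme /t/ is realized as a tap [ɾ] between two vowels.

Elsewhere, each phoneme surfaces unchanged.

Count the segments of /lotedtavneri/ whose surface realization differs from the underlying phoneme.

Segments that undergo a rule: /t/ → [ɾ] (rule 2); /e/ → [eː] (rule 1); /a/ → [aː] (rule 1); /e/ → [eː] (rule 1).
All other segments surface unchanged.

4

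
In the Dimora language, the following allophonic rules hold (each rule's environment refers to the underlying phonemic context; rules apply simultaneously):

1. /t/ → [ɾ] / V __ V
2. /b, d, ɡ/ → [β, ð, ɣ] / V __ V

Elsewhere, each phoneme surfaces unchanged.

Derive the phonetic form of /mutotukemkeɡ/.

/m/ stays [m].
/u/ — not in any rule's target class → [u].
/t/ meets the environment for rule 1 (between two vowels) → [ɾ].
/o/ (between /t/ and /t/) is unaffected → [o].
/t/ — between /o/ and /u/, between two vowels — surfaces as [ɾ] (rule 1).
/u/ — not in any rule's target class → [u].
/k/ (between /u/ and /e/): no rule targets it → [k].
/e/ (between /k/ and /m/): no rule targets it → [e].
/m/ stays [m].
/k/ stays [k].
/e/ (between /k/ and /ɡ/) is unaffected → [e].
/ɡ/ (word-final) fails the environment for rule 2, so it stays [ɡ].

[muɾoɾukemkeɡ]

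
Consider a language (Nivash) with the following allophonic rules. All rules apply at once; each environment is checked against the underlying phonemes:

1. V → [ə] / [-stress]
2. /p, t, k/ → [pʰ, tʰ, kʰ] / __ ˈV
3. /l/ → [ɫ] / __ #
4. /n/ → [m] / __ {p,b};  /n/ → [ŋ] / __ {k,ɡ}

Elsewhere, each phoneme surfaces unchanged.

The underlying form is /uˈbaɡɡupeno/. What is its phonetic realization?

/u/ (word-initial): in an unstressed syllable, so rule 1 applies → [ə].
/a/ (between /b/ and /ɡ/) fails the environment for rule 1, so it stays [a].
Rule 1 applies to /u/ (between /ɡ/ and /p/: in an unstressed syllable) → [ə].
/p/ (between /u/ and /e/) fails the environment for rule 2, so it stays [p].
/e/ — between /p/ and /n/, in an unstressed syllable — surfaces as [ə] (rule 1).
/n/ — between /e/ and /o/; rule 4 does not apply here → [n].
Rule 1 applies to /o/ (word-final: in an unstressed syllable) → [ə].

[əˈbaɡɡəpənə]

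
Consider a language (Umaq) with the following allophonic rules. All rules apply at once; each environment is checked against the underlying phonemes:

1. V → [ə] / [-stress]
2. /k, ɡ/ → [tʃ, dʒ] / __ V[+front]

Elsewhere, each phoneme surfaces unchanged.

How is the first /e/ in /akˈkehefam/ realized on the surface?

/e/ (between /k/ and /h/) is in the target of rule 1 but the environment (in an unstressed syllable) is not met → [e].

[e]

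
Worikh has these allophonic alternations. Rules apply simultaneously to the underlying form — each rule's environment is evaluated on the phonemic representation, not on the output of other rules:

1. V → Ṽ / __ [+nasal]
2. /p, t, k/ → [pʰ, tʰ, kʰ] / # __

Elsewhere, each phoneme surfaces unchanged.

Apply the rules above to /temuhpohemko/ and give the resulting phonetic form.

[tʰẽmuhpohẽmko]

Rule 2 applies to /t/ (word-initial: word-initially) → [tʰ].
/e/ meets the environment for rule 1 (before a nasal consonant) → [ẽ].
/u/ (between /m/ and /h/) fails the environment for rule 1, so it stays [u].
/p/ (between /h/ and /o/) is in the target of rule 2 but the environment (word-initially) is not met → [p].
/o/ (between /p/ and /h/) is in the target of rule 1 but the environment (before a nasal consonant) is not met → [o].
/e/ meets the environment for rule 1 (before a nasal consonant) → [ẽ].
/k/ — between /m/ and /o/; rule 2 does not apply here → [k].
/o/ (word-final): rule 1 targets it, but not before a nasal consonant → unchanged [o].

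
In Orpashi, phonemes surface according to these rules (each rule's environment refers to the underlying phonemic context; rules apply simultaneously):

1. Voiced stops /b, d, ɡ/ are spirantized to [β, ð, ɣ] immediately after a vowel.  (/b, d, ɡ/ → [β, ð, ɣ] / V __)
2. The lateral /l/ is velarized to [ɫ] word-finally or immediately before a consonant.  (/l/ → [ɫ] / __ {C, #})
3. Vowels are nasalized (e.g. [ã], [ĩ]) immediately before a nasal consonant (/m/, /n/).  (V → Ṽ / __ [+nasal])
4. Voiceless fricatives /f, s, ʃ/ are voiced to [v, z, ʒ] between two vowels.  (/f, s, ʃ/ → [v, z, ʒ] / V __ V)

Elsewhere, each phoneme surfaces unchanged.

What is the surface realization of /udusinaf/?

[uðuzĩnaf]

/u/ (word-initial) is in the target of rule 3 but the environment (before a nasal consonant) is not met → [u].
/d/ — between /u/ and /u/, immediately after a vowel — surfaces as [ð] (rule 1).
/u/ (between /d/ and /s/) is in the target of rule 3 but the environment (before a nasal consonant) is not met → [u].
Rule 4 applies to /s/ (between /u/ and /i/: between two vowels) → [z].
/i/ (between /s/ and /n/): before a nasal consonant, so rule 3 applies → [ĩ].
/n/ (between /i/ and /a/): no rule targets it → [n].
/a/ — between /n/ and /f/; rule 3 does not apply here → [a].
/f/ (word-final) is in the target of rule 4 but the environment (between two vowels) is not met → [f].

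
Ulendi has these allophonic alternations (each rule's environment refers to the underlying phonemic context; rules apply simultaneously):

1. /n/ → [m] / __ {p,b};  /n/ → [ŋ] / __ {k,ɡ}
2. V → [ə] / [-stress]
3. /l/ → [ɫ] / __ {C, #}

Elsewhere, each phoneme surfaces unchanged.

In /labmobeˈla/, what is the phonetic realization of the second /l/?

/l/ — between /e/ and /a/; rule 3 does not apply here → [l].

[l]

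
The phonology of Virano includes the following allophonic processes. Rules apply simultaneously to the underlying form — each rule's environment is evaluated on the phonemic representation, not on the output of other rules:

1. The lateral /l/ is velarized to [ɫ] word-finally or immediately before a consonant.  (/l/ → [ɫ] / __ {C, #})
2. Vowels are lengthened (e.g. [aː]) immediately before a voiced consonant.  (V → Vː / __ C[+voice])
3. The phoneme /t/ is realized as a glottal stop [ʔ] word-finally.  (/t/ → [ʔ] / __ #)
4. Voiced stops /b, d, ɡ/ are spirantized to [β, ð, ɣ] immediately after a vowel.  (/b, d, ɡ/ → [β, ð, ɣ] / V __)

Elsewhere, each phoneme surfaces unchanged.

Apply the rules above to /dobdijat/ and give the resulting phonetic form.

/d/ (word-initial) is in the target of rule 4 but the environment (immediately after a vowel) is not met → [d].
/o/ meets the environment for rule 2 (before a voiced consonant) → [oː].
Rule 4 applies to /b/ (between /o/ and /d/: immediately after a vowel) → [β].
/d/ (between /b/ and /i/): rule 4 targets it, but not immediately after a vowel → unchanged [d].
/i/ meets the environment for rule 2 (before a voiced consonant) → [iː].
/a/ (between /j/ and /t/) fails the environment for rule 2, so it stays [a].
/t/ (word-final) occurs word-finally → [ʔ] by rule 3.

[doːβdiːjaʔ]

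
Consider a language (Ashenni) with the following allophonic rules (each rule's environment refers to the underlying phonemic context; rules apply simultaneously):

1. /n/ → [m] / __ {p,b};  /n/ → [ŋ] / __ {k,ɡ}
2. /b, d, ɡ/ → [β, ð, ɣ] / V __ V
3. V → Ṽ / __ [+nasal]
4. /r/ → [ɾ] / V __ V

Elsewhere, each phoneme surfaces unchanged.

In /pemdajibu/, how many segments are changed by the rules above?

Segments that undergo a rule: /e/ → [ẽ] (rule 3); /b/ → [β] (rule 2).
All other segments surface unchanged.

2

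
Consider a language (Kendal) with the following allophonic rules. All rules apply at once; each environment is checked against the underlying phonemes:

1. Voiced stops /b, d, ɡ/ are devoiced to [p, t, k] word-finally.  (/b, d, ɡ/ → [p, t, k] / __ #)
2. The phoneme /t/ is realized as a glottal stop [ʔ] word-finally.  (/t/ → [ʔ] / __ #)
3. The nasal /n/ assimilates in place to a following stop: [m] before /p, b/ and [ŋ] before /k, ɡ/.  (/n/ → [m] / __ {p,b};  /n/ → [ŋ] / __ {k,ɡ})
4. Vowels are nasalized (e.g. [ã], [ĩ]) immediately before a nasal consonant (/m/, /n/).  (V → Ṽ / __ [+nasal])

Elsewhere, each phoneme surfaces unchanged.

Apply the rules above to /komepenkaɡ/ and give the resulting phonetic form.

[kõmepẽŋkak]

/k/ stays [k].
Rule 4 applies to /o/ (between /k/ and /m/: before a nasal consonant) → [õ].
/m/ (between /o/ and /e/): no rule targets it → [m].
/e/ (between /m/ and /p/) is in the target of rule 4 but the environment (before a nasal consonant) is not met → [e].
/p/ — not in any rule's target class → [p].
Rule 4 applies to /e/ (between /p/ and /n/: before a nasal consonant) → [ẽ].
/n/ (between /e/ and /k/): before a labial or velar stop, so rule 3 applies → [ŋ].
/k/ (between /n/ and /a/) is unaffected → [k].
/a/ — between /k/ and /ɡ/; rule 4 does not apply here → [a].
/ɡ/ — word-final, word-finally — surfaces as [k] (rule 1).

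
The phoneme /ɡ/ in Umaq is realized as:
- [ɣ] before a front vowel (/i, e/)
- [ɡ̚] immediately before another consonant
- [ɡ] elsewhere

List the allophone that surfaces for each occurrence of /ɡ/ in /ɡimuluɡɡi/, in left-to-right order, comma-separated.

[ɣ], [ɡ̚], [ɣ]

Occurrence 1 (position 1): before a front vowel (/i, e/) → [ɣ].
Occurrence 2 (position 7): immediately before another consonant → [ɡ̚].
Occurrence 3 (position 8): before a front vowel (/i, e/) → [ɣ].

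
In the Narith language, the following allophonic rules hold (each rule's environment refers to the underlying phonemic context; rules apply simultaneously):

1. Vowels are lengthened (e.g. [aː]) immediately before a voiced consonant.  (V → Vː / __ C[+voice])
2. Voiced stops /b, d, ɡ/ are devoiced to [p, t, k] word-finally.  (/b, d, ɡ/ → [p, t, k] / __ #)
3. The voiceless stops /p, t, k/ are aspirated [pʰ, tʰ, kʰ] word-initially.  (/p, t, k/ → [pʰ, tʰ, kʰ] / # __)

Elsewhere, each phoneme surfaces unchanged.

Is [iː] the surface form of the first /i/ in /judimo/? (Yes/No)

Yes

/i/ (between /d/ and /m/) occurs before a voiced consonant → [iː] by rule 1.
The actual realization is [iː], which matches [iː].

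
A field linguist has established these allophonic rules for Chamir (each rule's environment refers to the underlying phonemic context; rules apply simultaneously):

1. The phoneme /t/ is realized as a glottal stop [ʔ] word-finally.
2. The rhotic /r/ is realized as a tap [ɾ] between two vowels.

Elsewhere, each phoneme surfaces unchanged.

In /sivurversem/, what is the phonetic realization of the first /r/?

[r]

/r/ (between /u/ and /v/) is in the target of rule 2 but the environment (between two vowels) is not met → [r].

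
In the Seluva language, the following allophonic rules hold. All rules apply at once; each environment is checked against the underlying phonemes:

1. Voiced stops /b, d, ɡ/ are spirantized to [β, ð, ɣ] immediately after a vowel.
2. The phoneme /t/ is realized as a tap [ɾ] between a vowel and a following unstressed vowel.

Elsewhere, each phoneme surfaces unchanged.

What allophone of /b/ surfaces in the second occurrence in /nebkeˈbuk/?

[β]

/b/ meets the environment for rule 1 (immediately after a vowel) → [β].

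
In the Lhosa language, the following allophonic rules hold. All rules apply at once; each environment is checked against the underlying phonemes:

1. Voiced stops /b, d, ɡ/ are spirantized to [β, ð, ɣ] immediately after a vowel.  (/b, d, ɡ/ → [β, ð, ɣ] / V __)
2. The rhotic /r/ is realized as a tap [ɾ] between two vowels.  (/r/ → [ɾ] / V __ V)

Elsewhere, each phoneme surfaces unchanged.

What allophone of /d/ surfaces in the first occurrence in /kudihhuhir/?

[ð]

Rule 1 applies to /d/ (between /u/ and /i/: immediately after a vowel) → [ð].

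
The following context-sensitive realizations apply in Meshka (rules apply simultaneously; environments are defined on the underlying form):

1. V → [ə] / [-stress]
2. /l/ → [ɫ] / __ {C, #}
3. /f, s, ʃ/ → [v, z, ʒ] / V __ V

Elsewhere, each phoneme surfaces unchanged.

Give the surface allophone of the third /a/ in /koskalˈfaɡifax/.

[ə]

/a/ (between /f/ and /x/): in an unstressed syllable, so rule 1 applies → [ə].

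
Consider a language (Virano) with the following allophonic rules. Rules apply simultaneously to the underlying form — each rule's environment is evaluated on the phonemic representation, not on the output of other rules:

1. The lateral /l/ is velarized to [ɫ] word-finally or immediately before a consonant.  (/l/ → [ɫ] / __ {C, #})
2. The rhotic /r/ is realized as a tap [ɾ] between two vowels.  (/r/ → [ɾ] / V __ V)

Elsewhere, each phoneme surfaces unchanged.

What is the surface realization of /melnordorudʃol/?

[meɫnordoɾudʃoɫ]

/m/ stays [m].
/e/ (between /m/ and /l/) is unaffected → [e].
/l/ meets the environment for rule 1 (word-finally or immediately before a consonant) → [ɫ].
/n/ stays [n].
/o/ (between /n/ and /r/) is unaffected → [o].
/r/ (between /o/ and /d/) fails the environment for rule 2, so it stays [r].
/d/ (between /r/ and /o/) is unaffected → [d].
/o/ stays [o].
/r/ — between /o/ and /u/, between two vowels — surfaces as [ɾ] (rule 2).
/u/ stays [u].
/d/ (between /u/ and /ʃ/): no rule targets it → [d].
/ʃ/ (between /d/ and /o/) is unaffected → [ʃ].
/o/ — not in any rule's target class → [o].
/l/ (word-final) occurs word-finally or immediately before a consonant → [ɫ] by rule 1.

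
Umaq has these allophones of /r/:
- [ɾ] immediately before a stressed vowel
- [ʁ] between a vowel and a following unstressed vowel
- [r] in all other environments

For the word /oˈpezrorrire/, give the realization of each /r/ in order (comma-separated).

[r], [r], [r], [ʁ]

Occurrence 1 (position 5): no conditioning environment matches → elsewhere allophone [r].
Occurrence 2 (position 7): no conditioning environment matches → elsewhere allophone [r].
Occurrence 3 (position 8): no conditioning environment matches → elsewhere allophone [r].
Occurrence 4 (position 10): between a vowel and a following unstressed vowel → [ʁ].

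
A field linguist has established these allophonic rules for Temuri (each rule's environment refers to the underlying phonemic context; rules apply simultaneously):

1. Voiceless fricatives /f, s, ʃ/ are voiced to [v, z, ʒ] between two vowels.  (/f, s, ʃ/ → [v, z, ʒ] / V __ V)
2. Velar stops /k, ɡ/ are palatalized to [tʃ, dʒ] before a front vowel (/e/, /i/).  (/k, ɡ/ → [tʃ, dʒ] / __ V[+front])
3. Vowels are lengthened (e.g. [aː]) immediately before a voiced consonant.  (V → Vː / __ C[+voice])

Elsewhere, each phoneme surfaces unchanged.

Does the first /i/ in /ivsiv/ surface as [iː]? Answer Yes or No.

/i/ (word-initial) occurs before a voiced consonant → [iː] by rule 3.
The actual realization is [iː], which matches [iː].

Yes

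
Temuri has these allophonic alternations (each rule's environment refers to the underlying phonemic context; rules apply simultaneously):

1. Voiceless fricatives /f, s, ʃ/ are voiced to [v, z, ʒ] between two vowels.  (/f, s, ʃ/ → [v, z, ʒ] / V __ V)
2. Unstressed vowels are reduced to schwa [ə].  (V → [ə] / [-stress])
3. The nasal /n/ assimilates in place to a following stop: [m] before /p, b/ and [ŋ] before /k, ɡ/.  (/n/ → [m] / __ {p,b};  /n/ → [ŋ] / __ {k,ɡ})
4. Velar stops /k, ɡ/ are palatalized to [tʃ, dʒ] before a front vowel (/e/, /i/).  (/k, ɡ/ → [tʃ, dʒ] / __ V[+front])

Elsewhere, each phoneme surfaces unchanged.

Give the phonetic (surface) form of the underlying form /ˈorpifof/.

[ˈorpəvəf]

/o/ (word-initial) is in the target of rule 2 but the environment (in an unstressed syllable) is not met → [o].
/r/ (between /o/ and /p/) is unaffected → [r].
/p/ (between /r/ and /i/) is unaffected → [p].
/i/ (between /p/ and /f/) occurs in an unstressed syllable → [ə] by rule 2.
/f/ (between /i/ and /o/) occurs between two vowels → [v] by rule 1.
/o/ (between /f/ and /f/) occurs in an unstressed syllable → [ə] by rule 2.
/f/ — word-final; rule 1 does not apply here → [f].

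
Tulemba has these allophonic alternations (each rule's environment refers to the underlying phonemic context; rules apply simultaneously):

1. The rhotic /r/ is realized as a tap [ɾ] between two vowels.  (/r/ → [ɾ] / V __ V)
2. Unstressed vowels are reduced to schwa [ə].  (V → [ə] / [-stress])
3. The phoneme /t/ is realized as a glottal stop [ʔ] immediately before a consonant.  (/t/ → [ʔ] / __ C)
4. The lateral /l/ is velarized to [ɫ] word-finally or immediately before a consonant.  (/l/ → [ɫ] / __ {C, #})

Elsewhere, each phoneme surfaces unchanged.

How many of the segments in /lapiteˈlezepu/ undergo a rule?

5

Segments that undergo a rule: /a/ → [ə] (rule 2); /i/ → [ə] (rule 2); /e/ → [ə] (rule 2); /e/ → [ə] (rule 2); /u/ → [ə] (rule 2).
All other segments surface unchanged.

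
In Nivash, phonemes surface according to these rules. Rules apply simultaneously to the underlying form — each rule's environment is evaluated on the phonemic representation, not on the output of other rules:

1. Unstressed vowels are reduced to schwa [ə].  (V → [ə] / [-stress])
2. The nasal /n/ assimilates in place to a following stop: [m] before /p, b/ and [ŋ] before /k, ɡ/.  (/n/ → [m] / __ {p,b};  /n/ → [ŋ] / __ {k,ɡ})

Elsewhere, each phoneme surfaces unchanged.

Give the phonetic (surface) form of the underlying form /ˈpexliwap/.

/e/ (between /p/ and /x/) fails the environment for rule 1, so it stays [e].
/i/ — between /l/ and /w/, in an unstressed syllable — surfaces as [ə] (rule 1).
/a/ meets the environment for rule 1 (in an unstressed syllable) → [ə].

[ˈpexləwəp]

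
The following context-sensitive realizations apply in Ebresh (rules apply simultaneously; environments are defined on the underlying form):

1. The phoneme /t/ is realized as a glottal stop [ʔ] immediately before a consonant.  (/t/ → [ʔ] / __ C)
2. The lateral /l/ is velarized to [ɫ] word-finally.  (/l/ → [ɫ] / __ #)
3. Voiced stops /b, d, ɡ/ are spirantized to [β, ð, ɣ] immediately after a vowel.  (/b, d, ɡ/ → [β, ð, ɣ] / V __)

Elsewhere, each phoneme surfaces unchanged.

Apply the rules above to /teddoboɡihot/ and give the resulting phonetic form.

/t/ — word-initial; rule 1 does not apply here → [t].
/e/ (between /t/ and /d/): no rule targets it → [e].
Rule 3 applies to /d/ (between /e/ and /d/: immediately after a vowel) → [ð].
/d/ (between /d/ and /o/) is in the target of rule 3 but the environment (immediately after a vowel) is not met → [d].
/o/ (between /d/ and /b/): no rule targets it → [o].
Rule 3 applies to /b/ (between /o/ and /o/: immediately after a vowel) → [β].
/o/ stays [o].
Rule 3 applies to /ɡ/ (between /o/ and /i/: immediately after a vowel) → [ɣ].
/i/ stays [i].
/h/ stays [h].
/o/ — not in any rule's target class → [o].
/t/ (word-final) fails the environment for rule 1, so it stays [t].

[teðdoβoɣihot]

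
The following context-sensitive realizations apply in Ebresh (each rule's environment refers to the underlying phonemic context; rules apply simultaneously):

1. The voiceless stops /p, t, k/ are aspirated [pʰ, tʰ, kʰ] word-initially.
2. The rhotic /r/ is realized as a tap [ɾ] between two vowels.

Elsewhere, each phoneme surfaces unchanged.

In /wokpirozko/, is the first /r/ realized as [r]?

No

/r/ meets the environment for rule 2 (between two vowels) → [ɾ].
The actual realization is [ɾ], not [r].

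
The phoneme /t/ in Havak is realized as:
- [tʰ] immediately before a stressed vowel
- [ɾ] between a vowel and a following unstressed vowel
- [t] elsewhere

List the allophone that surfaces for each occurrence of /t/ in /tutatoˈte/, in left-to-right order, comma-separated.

[t], [ɾ], [ɾ], [tʰ]

Occurrence 1 (position 1): no conditioning environment matches → elsewhere allophone [t].
Occurrence 2 (position 3): between a vowel and an unstressed vowel → [ɾ].
Occurrence 3 (position 5): between a vowel and an unstressed vowel → [ɾ].
Occurrence 4 (position 7): immediately before a stressed vowel → [tʰ].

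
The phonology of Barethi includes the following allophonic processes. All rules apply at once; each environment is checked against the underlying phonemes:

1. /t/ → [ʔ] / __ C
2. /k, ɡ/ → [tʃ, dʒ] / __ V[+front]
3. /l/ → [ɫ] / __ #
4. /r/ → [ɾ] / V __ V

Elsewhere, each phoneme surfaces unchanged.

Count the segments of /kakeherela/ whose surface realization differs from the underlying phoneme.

Segments that undergo a rule: /k/ → [tʃ] (rule 2); /r/ → [ɾ] (rule 4).
All other segments surface unchanged.

2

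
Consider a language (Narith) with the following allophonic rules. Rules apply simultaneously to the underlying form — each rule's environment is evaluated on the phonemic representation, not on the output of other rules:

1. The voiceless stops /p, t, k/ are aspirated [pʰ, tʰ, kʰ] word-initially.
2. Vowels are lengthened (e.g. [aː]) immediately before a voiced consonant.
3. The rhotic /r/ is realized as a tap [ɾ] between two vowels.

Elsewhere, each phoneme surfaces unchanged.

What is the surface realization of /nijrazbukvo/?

/n/ (word-initial): no rule targets it → [n].
/i/ — between /n/ and /j/, before a voiced consonant — surfaces as [iː] (rule 2).
/j/ stays [j].
/r/ — between /j/ and /a/; rule 3 does not apply here → [r].
/a/ meets the environment for rule 2 (before a voiced consonant) → [aː].
/z/ (between /a/ and /b/) is unaffected → [z].
/b/ (between /z/ and /u/): no rule targets it → [b].
/u/ — between /b/ and /k/; rule 2 does not apply here → [u].
/k/ — between /u/ and /v/; rule 1 does not apply here → [k].
/v/ stays [v].
/o/ — word-final; rule 2 does not apply here → [o].

[niːjraːzbukvo]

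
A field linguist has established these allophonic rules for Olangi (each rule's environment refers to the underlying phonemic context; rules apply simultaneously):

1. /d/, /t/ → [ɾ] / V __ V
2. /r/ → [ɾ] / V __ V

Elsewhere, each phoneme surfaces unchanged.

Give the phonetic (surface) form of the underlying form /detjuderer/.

/d/ — word-initial; rule 1 does not apply here → [d].
/e/ stays [e].
/t/ — between /e/ and /j/; rule 1 does not apply here → [t].
/j/ (between /t/ and /u/): no rule targets it → [j].
/u/ (between /j/ and /d/) is unaffected → [u].
/d/ meets the environment for rule 1 (between two vowels) → [ɾ].
/e/ — not in any rule's target class → [e].
/r/ meets the environment for rule 2 (between two vowels) → [ɾ].
/e/ stays [e].
/r/ — word-final; rule 2 does not apply here → [r].

[detjuɾeɾer]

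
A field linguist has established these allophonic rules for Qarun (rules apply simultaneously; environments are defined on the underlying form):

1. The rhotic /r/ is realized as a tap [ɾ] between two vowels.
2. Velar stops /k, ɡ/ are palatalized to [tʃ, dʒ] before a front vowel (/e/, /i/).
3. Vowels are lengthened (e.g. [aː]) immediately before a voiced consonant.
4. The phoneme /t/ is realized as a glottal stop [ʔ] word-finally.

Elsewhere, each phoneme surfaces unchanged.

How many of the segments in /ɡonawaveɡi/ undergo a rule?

5

Segments that undergo a rule: /o/ → [oː] (rule 3); /a/ → [aː] (rule 3); /a/ → [aː] (rule 3); /e/ → [eː] (rule 3); /ɡ/ → [dʒ] (rule 2).
All other segments surface unchanged.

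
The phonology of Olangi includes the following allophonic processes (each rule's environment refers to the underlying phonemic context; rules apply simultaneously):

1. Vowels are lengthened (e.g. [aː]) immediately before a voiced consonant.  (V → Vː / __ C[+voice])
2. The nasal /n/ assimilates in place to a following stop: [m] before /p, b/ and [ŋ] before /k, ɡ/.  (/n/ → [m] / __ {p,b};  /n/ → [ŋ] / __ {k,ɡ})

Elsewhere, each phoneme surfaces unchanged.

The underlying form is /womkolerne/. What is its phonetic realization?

[woːmkoːleːrne]

/w/ (word-initial): no rule targets it → [w].
/o/ (between /w/ and /m/) occurs before a voiced consonant → [oː] by rule 1.
/m/ stays [m].
/k/ (between /m/ and /o/): no rule targets it → [k].
/o/ meets the environment for rule 1 (before a voiced consonant) → [oː].
/l/ stays [l].
/e/ (between /l/ and /r/): before a voiced consonant, so rule 1 applies → [eː].
/r/ stays [r].
/n/ (between /r/ and /e/): rule 2 targets it, but not before a labial or velar stop → unchanged [n].
/e/ (word-final) fails the environment for rule 1, so it stays [e].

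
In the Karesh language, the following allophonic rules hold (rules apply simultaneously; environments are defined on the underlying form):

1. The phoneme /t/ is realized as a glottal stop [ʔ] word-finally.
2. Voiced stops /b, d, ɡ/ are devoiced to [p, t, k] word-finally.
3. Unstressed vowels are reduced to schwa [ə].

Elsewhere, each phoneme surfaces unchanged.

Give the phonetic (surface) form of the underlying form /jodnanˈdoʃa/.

/j/ (word-initial): no rule targets it → [j].
Rule 3 applies to /o/ (between /j/ and /d/: in an unstressed syllable) → [ə].
/d/ (between /o/ and /n/): rule 2 targets it, but not word-finally → unchanged [d].
/n/ (between /d/ and /a/): no rule targets it → [n].
Rule 3 applies to /a/ (between /n/ and /n/: in an unstressed syllable) → [ə].
/n/ (between /a/ and /d/): no rule targets it → [n].
/d/ — between /n/ and /o/; rule 2 does not apply here → [d].
/o/ — between /d/ and /ʃ/; rule 3 does not apply here → [o].
/ʃ/ stays [ʃ].
/a/ — word-final, in an unstressed syllable — surfaces as [ə] (rule 3).

[jədnənˈdoʃə]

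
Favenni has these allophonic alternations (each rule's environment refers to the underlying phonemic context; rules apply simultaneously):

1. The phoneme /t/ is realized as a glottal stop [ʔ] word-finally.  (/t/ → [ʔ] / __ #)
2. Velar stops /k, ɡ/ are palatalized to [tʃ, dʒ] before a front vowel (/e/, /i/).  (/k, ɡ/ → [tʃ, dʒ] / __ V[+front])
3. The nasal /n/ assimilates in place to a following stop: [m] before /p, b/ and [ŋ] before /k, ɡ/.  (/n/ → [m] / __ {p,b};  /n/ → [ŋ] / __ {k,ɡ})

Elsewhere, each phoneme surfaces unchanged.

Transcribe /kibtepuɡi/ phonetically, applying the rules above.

/k/ (word-initial) occurs before a front vowel → [tʃ] by rule 2.
/i/ (between /k/ and /b/) is unaffected → [i].
/b/ — not in any rule's target class → [b].
/t/ (between /b/ and /e/): rule 1 targets it, but not word-finally → unchanged [t].
/e/ (between /t/ and /p/): no rule targets it → [e].
/p/ stays [p].
/u/ (between /p/ and /ɡ/): no rule targets it → [u].
Rule 2 applies to /ɡ/ (between /u/ and /i/: before a front vowel) → [dʒ].
/i/ — not in any rule's target class → [i].

[tʃibtepudʒi]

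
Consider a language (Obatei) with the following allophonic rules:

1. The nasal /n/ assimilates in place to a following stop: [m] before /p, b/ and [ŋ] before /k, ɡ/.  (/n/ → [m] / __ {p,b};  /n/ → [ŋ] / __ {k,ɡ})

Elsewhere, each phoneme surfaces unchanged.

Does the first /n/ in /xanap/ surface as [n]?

Yes

/n/ — between /a/ and /a/; rule 1 does not apply here → [n].
The actual realization is [n], which matches [n].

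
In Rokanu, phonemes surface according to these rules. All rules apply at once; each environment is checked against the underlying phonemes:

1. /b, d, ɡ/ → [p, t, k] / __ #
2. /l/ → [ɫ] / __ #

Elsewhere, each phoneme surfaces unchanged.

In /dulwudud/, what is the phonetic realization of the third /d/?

/d/ — word-final, word-finally — surfaces as [t] (rule 1).

[t]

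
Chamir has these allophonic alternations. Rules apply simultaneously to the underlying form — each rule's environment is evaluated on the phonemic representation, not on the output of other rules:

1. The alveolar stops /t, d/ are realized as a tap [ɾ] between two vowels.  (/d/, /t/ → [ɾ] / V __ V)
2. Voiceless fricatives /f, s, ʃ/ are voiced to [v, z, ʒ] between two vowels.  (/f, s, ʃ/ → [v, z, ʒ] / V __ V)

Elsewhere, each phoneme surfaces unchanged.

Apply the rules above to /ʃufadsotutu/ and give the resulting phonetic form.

/ʃ/ (word-initial) fails the environment for rule 2, so it stays [ʃ].
/u/ (between /ʃ/ and /f/) is unaffected → [u].
/f/ (between /u/ and /a/): between two vowels, so rule 2 applies → [v].
/a/ (between /f/ and /d/) is unaffected → [a].
/d/ (between /a/ and /s/) is in the target of rule 1 but the environment (between two vowels) is not met → [d].
/s/ (between /d/ and /o/) fails the environment for rule 2, so it stays [s].
/o/ — not in any rule's target class → [o].
/t/ meets the environment for rule 1 (between two vowels) → [ɾ].
/u/ — not in any rule's target class → [u].
/t/ meets the environment for rule 1 (between two vowels) → [ɾ].
/u/ — not in any rule's target class → [u].

[ʃuvadsoɾuɾu]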